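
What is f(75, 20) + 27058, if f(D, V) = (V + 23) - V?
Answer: 27081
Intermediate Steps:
f(D, V) = 23 (f(D, V) = (23 + V) - V = 23)
f(75, 20) + 27058 = 23 + 27058 = 27081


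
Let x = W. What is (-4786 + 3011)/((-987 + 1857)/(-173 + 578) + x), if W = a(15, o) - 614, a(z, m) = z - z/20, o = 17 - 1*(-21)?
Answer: 191700/64541 ≈ 2.9702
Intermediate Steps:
o = 38 (o = 17 + 21 = 38)
a(z, m) = 19*z/20 (a(z, m) = z - z/20 = 19*z/20)
W = -2399/4 (W = (19/20)*15 - 614 = 57/4 - 614 = -2399/4 ≈ -599.75)
x = -2399/4 ≈ -599.75
(-4786 + 3011)/((-987 + 1857)/(-173 + 578) + x) = (-4786 + 3011)/((-987 + 1857)/(-173 + 578) - 2399/4) = -1775/(870/405 - 2399/4) = -1775/(870*(1/405) - 2399/4) = -1775/(58/27 - 2399/4) = -1775/(-64541/108) = -1775*(-108/64541) = 191700/64541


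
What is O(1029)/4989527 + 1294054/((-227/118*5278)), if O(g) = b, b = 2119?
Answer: -380945055581715/2988991117931 ≈ -127.45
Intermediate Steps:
O(g) = 2119
O(1029)/4989527 + 1294054/((-227/118*5278)) = 2119/4989527 + 1294054/((-227/118*5278)) = 2119/4989527 + 1294054/(-599053/59) = 2119/4989527 + 1294054*(-59/599053) = 2119/4989527 - 76349186/599053 = -380945055581715/2988991117931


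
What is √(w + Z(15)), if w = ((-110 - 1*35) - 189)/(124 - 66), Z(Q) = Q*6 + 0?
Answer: √70847/29 ≈ 9.1783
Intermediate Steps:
Z(Q) = 6*Q (Z(Q) = 6*Q + 0 = 6*Q)
w = -167/29 (w = ((-110 - 35) - 189)/58 = (-145 - 189)*(1/58) = -334*1/58 = -167/29 ≈ -5.7586)
√(w + Z(15)) = √(-167/29 + 6*15) = √(-167/29 + 90) = √(2443/29) = √70847/29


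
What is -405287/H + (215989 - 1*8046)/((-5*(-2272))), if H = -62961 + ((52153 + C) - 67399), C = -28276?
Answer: 26746454789/1209646880 ≈ 22.111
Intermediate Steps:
H = -106483 (H = -62961 + ((52153 - 28276) - 67399) = -62961 + (23877 - 67399) = -62961 - 43522 = -106483)
-405287/H + (215989 - 1*8046)/((-5*(-2272))) = -405287/(-106483) + (215989 - 1*8046)/((-5*(-2272))) = -405287*(-1/106483) + (215989 - 8046)/11360 = 405287/106483 + 207943*(1/11360) = 405287/106483 + 207943/11360 = 26746454789/1209646880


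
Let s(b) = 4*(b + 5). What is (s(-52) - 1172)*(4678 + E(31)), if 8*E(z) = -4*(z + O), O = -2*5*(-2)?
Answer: -6327400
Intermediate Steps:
O = 20 (O = -10*(-2) = 20)
E(z) = -10 - z/2 (E(z) = (-4*(z + 20))/8 = (-4*(20 + z))/8 = (-80 - 4*z)/8 = -10 - z/2)
s(b) = 20 + 4*b (s(b) = 4*(5 + b) = 20 + 4*b)
(s(-52) - 1172)*(4678 + E(31)) = ((20 + 4*(-52)) - 1172)*(4678 + (-10 - 1/2*31)) = ((20 - 208) - 1172)*(4678 + (-10 - 31/2)) = (-188 - 1172)*(4678 - 51/2) = -1360*9305/2 = -6327400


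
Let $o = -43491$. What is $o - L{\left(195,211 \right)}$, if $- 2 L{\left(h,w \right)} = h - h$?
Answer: $-43491$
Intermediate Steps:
$L{\left(h,w \right)} = 0$ ($L{\left(h,w \right)} = - \frac{h - h}{2} = \left(- \frac{1}{2}\right) 0 = 0$)
$o - L{\left(195,211 \right)} = -43491 - 0 = -43491 + 0 = -43491$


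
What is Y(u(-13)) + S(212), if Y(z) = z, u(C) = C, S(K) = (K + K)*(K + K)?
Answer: 179763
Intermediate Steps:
S(K) = 4*K**2 (S(K) = (2*K)*(2*K) = 4*K**2)
Y(u(-13)) + S(212) = -13 + 4*212**2 = -13 + 4*44944 = -13 + 179776 = 179763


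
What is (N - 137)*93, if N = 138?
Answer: 93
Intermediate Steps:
(N - 137)*93 = (138 - 137)*93 = 1*93 = 93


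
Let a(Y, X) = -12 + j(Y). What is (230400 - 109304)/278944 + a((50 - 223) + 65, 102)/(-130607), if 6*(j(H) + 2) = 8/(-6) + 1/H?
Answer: 320354046347/737748789912 ≈ 0.43423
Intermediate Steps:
j(H) = -20/9 + 1/(6*H) (j(H) = -2 + (8/(-6) + 1/H)/6 = -2 + (8*(-⅙) + 1/H)/6 = -2 + (-4/3 + 1/H)/6 = -2 + (-2/9 + 1/(6*H)) = -20/9 + 1/(6*H))
a(Y, X) = -12 + (3 - 40*Y)/(18*Y)
(230400 - 109304)/278944 + a((50 - 223) + 65, 102)/(-130607) = (230400 - 109304)/278944 + ((3 - 256*((50 - 223) + 65))/(18*((50 - 223) + 65)))/(-130607) = 121096*(1/278944) + ((3 - 256*(-173 + 65))/(18*(-173 + 65)))*(-1/130607) = 15137/34868 + ((1/18)*(3 - 256*(-108))/(-108))*(-1/130607) = 15137/34868 + ((1/18)*(-1/108)*(3 + 27648))*(-1/130607) = 15137/34868 + ((1/18)*(-1/108)*27651)*(-1/130607) = 15137/34868 - 9217/648*(-1/130607) = 15137/34868 + 9217/84633336 = 320354046347/737748789912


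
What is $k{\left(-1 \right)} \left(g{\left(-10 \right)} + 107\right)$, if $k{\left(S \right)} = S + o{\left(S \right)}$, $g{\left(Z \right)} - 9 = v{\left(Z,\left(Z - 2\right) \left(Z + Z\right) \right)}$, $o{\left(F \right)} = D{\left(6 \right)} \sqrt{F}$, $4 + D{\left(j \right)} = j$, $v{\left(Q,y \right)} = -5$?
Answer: $-111 + 222 i \approx -111.0 + 222.0 i$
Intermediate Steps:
$D{\left(j \right)} = -4 + j$
$o{\left(F \right)} = 2 \sqrt{F}$ ($o{\left(F \right)} = \left(-4 + 6\right) \sqrt{F} = 2 \sqrt{F}$)
$g{\left(Z \right)} = 4$ ($g{\left(Z \right)} = 9 - 5 = 4$)
$k{\left(S \right)} = S + 2 \sqrt{S}$
$k{\left(-1 \right)} \left(g{\left(-10 \right)} + 107\right) = \left(-1 + 2 \sqrt{-1}\right) \left(4 + 107\right) = \left(-1 + 2 i\right) 111 = -111 + 222 i$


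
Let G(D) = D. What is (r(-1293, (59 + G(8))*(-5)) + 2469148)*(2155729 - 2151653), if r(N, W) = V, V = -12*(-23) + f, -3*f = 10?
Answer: 30196075912/3 ≈ 1.0065e+10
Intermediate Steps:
f = -10/3 (f = -1/3*10 = -10/3 ≈ -3.3333)
V = 818/3 (V = -12*(-23) - 10/3 = 276 - 10/3 = 818/3 ≈ 272.67)
r(N, W) = 818/3
(r(-1293, (59 + G(8))*(-5)) + 2469148)*(2155729 - 2151653) = (818/3 + 2469148)*(2155729 - 2151653) = (7408262/3)*4076 = 30196075912/3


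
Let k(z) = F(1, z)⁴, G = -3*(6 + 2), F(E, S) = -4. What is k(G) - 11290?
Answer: -11034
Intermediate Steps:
G = -24 (G = -3*8 = -24)
k(z) = 256 (k(z) = (-4)⁴ = 256)
k(G) - 11290 = 256 - 11290 = -11034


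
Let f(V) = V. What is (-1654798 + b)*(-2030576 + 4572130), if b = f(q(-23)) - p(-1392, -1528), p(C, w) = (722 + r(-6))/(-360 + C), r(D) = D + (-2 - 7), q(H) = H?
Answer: -3684294733847245/876 ≈ -4.2058e+12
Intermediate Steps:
r(D) = -9 + D (r(D) = D - 9 = -9 + D)
p(C, w) = 707/(-360 + C) (p(C, w) = (722 + (-9 - 6))/(-360 + C) = (722 - 15)/(-360 + C) = 707/(-360 + C))
b = -39589/1752 (b = -23 - 707/(-360 - 1392) = -23 - 707/(-1752) = -23 - 707*(-1)/1752 = -23 - 1*(-707/1752) = -23 + 707/1752 = -39589/1752 ≈ -22.596)
(-1654798 + b)*(-2030576 + 4572130) = (-1654798 - 39589/1752)*(-2030576 + 4572130) = -2899245685/1752*2541554 = -3684294733847245/876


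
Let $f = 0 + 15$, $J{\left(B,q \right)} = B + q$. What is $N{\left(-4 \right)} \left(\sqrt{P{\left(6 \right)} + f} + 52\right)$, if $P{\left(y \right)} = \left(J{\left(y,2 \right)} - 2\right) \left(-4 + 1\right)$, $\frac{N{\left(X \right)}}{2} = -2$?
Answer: $-208 - 4 i \sqrt{3} \approx -208.0 - 6.9282 i$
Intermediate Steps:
$N{\left(X \right)} = -4$ ($N{\left(X \right)} = 2 \left(-2\right) = -4$)
$f = 15$
$P{\left(y \right)} = - 3 y$ ($P{\left(y \right)} = \left(\left(y + 2\right) - 2\right) \left(-4 + 1\right) = \left(\left(2 + y\right) - 2\right) \left(-3\right) = y \left(-3\right) = - 3 y$)
$N{\left(-4 \right)} \left(\sqrt{P{\left(6 \right)} + f} + 52\right) = - 4 \left(\sqrt{\left(-3\right) 6 + 15} + 52\right) = - 4 \left(\sqrt{-18 + 15} + 52\right) = - 4 \left(\sqrt{-3} + 52\right) = - 4 \left(i \sqrt{3} + 52\right) = - 4 \left(52 + i \sqrt{3}\right) = -208 - 4 i \sqrt{3}$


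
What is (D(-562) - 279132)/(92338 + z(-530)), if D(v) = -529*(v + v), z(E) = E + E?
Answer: 157732/45639 ≈ 3.4561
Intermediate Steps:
z(E) = 2*E
D(v) = -1058*v
(D(-562) - 279132)/(92338 + z(-530)) = (-1058*(-562) - 279132)/(92338 + 2*(-530)) = (594596 - 279132)/(92338 - 1060) = 315464/91278 = 315464*(1/91278) = 157732/45639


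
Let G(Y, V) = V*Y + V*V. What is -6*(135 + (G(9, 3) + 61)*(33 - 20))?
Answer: -8376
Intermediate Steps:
G(Y, V) = V² + V*Y (G(Y, V) = V*Y + V² = V² + V*Y)
-6*(135 + (G(9, 3) + 61)*(33 - 20)) = -6*(135 + (3*(3 + 9) + 61)*(33 - 20)) = -6*(135 + (3*12 + 61)*13) = -6*(135 + (36 + 61)*13) = -6*(135 + 97*13) = -6*(135 + 1261) = -6*1396 = -8376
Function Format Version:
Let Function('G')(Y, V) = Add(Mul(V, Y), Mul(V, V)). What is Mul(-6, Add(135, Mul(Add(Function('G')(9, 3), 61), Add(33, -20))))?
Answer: -8376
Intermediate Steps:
Function('G')(Y, V) = Add(Pow(V, 2), Mul(V, Y)) (Function('G')(Y, V) = Add(Mul(V, Y), Pow(V, 2)) = Add(Pow(V, 2), Mul(V, Y)))
Mul(-6, Add(135, Mul(Add(Function('G')(9, 3), 61), Add(33, -20)))) = Mul(-6, Add(135, Mul(Add(Mul(3, Add(3, 9)), 61), Add(33, -20)))) = Mul(-6, Add(135, Mul(Add(Mul(3, 12), 61), 13))) = Mul(-6, Add(135, Mul(Add(36, 61), 13))) = Mul(-6, Add(135, Mul(97, 13))) = Mul(-6, Add(135, 1261)) = Mul(-6, 1396) = -8376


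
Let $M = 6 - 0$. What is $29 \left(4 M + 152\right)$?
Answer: $5104$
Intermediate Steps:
$M = 6$ ($M = 6 + 0 = 6$)
$29 \left(4 M + 152\right) = 29 \left(4 \cdot 6 + 152\right) = 29 \left(24 + 152\right) = 29 \cdot 176 = 5104$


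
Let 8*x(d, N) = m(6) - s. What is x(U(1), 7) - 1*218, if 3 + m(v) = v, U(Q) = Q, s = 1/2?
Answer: -3483/16 ≈ -217.69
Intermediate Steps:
s = 1/2 (s = 1*(1/2) = 1/2 ≈ 0.50000)
m(v) = -3 + v
x(d, N) = 5/16 (x(d, N) = ((-3 + 6) - 1*1/2)/8 = (3 - 1/2)/8 = (1/8)*(5/2) = 5/16)
x(U(1), 7) - 1*218 = 5/16 - 1*218 = 5/16 - 218 = -3483/16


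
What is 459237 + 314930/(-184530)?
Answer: 8474268868/18453 ≈ 4.5924e+5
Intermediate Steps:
459237 + 314930/(-184530) = 459237 + 314930*(-1/184530) = 459237 - 31493/18453 = 8474268868/18453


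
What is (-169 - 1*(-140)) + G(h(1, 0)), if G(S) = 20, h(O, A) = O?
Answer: -9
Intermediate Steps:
(-169 - 1*(-140)) + G(h(1, 0)) = (-169 - 1*(-140)) + 20 = (-169 + 140) + 20 = -29 + 20 = -9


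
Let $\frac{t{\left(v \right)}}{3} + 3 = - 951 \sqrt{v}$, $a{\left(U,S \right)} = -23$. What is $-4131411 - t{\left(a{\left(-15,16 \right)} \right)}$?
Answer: $-4131402 + 2853 i \sqrt{23} \approx -4.1314 \cdot 10^{6} + 13683.0 i$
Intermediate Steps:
$t{\left(v \right)} = -9 - 2853 \sqrt{v}$ ($t{\left(v \right)} = -9 + 3 \left(- 951 \sqrt{v}\right) = -9 - 2853 \sqrt{v}$)
$-4131411 - t{\left(a{\left(-15,16 \right)} \right)} = -4131411 - \left(-9 - 2853 \sqrt{-23}\right) = -4131411 - \left(-9 - 2853 i \sqrt{23}\right) = -4131411 + \left(9 + 2853 i \sqrt{23}\right) = -4131402 + 2853 i \sqrt{23}$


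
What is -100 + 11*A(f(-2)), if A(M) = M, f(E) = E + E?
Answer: -144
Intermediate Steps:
f(E) = 2*E
-100 + 11*A(f(-2)) = -100 + 11*(2*(-2)) = -100 + 11*(-4) = -100 - 44 = -144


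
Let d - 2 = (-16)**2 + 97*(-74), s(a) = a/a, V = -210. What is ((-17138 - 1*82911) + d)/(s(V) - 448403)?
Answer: 106969/448402 ≈ 0.23856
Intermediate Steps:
s(a) = 1
d = -6920 (d = 2 + ((-16)**2 + 97*(-74)) = 2 + (256 - 7178) = 2 - 6922 = -6920)
((-17138 - 1*82911) + d)/(s(V) - 448403) = ((-17138 - 1*82911) - 6920)/(1 - 448403) = ((-17138 - 82911) - 6920)/(-448402) = (-100049 - 6920)*(-1/448402) = -106969*(-1/448402) = 106969/448402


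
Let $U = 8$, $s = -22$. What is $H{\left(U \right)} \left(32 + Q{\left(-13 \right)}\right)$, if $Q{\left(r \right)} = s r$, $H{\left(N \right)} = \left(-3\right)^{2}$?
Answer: $2862$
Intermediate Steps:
$H{\left(N \right)} = 9$
$Q{\left(r \right)} = - 22 r$
$H{\left(U \right)} \left(32 + Q{\left(-13 \right)}\right) = 9 \left(32 - -286\right) = 9 \left(32 + 286\right) = 9 \cdot 318 = 2862$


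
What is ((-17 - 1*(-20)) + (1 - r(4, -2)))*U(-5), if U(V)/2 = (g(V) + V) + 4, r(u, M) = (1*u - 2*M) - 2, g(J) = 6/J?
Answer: 44/5 ≈ 8.8000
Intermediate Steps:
r(u, M) = -2 + u - 2*M (r(u, M) = (u - 2*M) - 2 = -2 + u - 2*M)
U(V) = 8 + 2*V + 12/V (U(V) = 2*((6/V + V) + 4) = 2*((V + 6/V) + 4) = 2*(4 + V + 6/V) = 8 + 2*V + 12/V)
((-17 - 1*(-20)) + (1 - r(4, -2)))*U(-5) = ((-17 - 1*(-20)) + (1 - (-2 + 4 - 2*(-2))))*(8 + 2*(-5) + 12/(-5)) = ((-17 + 20) + (1 - (-2 + 4 + 4)))*(8 - 10 + 12*(-1/5)) = (3 + (1 - 1*6))*(8 - 10 - 12/5) = (3 + (1 - 6))*(-22/5) = (3 - 5)*(-22/5) = -2*(-22/5) = 44/5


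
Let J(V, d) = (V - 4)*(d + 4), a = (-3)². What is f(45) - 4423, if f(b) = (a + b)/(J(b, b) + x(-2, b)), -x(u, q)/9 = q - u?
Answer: -3507412/793 ≈ -4423.0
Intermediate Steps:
a = 9
J(V, d) = (-4 + V)*(4 + d)
x(u, q) = -9*q + 9*u (x(u, q) = -9*(q - u) = -9*q + 9*u)
f(b) = (9 + b)/(-34 + b² - 9*b) (f(b) = (9 + b)/((-16 - 4*b + 4*b + b*b) + (-9*b + 9*(-2))) = (9 + b)/((-16 - 4*b + 4*b + b²) + (-9*b - 18)) = (9 + b)/((-16 + b²) + (-18 - 9*b)) = (9 + b)/(-34 + b² - 9*b))
f(45) - 4423 = (9 + 45)/(-34 + 45² - 9*45) - 4423 = 54/(-34 + 2025 - 405) - 4423 = 54/1586 - 4423 = (1/1586)*54 - 4423 = 27/793 - 4423 = -3507412/793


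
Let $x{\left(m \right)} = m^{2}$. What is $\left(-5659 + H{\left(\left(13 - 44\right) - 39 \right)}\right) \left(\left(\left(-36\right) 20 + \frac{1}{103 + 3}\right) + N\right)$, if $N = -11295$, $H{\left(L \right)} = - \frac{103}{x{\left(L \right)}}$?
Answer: $\frac{35315607919567}{519400} \approx 6.7993 \cdot 10^{7}$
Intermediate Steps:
$H{\left(L \right)} = - \frac{103}{L^{2}}$
$\left(-5659 + H{\left(\left(13 - 44\right) - 39 \right)}\right) \left(\left(\left(-36\right) 20 + \frac{1}{103 + 3}\right) + N\right) = \left(-5659 - \frac{103}{\left(\left(13 - 44\right) - 39\right)^{2}}\right) \left(\left(\left(-36\right) 20 + \frac{1}{103 + 3}\right) - 11295\right) = \left(-5659 - \frac{103}{\left(-31 - 39\right)^{2}}\right) \left(\left(-720 + \frac{1}{106}\right) - 11295\right) = \left(-5659 - \frac{103}{4900}\right) \left(\left(-720 + \frac{1}{106}\right) - 11295\right) = \left(-5659 - \frac{103}{4900}\right) \left(- \frac{76319}{106} - 11295\right) = \left(-5659 - \frac{103}{4900}\right) \left(- \frac{1273589}{106}\right) = \left(- \frac{27729203}{4900}\right) \left(- \frac{1273589}{106}\right) = \frac{35315607919567}{519400}$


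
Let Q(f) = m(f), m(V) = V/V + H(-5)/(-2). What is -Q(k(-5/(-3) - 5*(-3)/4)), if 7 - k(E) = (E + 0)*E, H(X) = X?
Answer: -7/2 ≈ -3.5000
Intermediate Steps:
k(E) = 7 - E**2 (k(E) = 7 - (E + 0)*E = 7 - E*E = 7 - E**2)
m(V) = 7/2 (m(V) = V/V - 5/(-2) = 1 - 5*(-1/2) = 1 + 5/2 = 7/2)
Q(f) = 7/2
-Q(k(-5/(-3) - 5*(-3)/4)) = -1*7/2 = -7/2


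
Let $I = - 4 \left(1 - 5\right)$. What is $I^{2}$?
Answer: $256$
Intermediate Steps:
$I = 16$ ($I = \left(-4\right) \left(-4\right) = 16$)
$I^{2} = 16^{2} = 256$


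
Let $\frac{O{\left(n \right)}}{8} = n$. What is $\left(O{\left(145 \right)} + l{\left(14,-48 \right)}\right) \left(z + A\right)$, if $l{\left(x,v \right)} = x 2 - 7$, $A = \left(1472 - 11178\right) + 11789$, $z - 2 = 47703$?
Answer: $58799628$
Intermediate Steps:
$O{\left(n \right)} = 8 n$
$z = 47705$ ($z = 2 + 47703 = 47705$)
$A = 2083$ ($A = -9706 + 11789 = 2083$)
$l{\left(x,v \right)} = -7 + 2 x$ ($l{\left(x,v \right)} = 2 x - 7 = -7 + 2 x$)
$\left(O{\left(145 \right)} + l{\left(14,-48 \right)}\right) \left(z + A\right) = \left(8 \cdot 145 + \left(-7 + 2 \cdot 14\right)\right) \left(47705 + 2083\right) = \left(1160 + \left(-7 + 28\right)\right) 49788 = \left(1160 + 21\right) 49788 = 1181 \cdot 49788 = 58799628$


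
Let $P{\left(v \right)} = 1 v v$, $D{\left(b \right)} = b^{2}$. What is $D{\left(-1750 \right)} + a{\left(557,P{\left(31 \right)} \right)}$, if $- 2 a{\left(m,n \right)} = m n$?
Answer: $\frac{5589723}{2} \approx 2.7949 \cdot 10^{6}$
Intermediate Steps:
$P{\left(v \right)} = v^{2}$ ($P{\left(v \right)} = v v = v^{2}$)
$a{\left(m,n \right)} = - \frac{m n}{2}$
$D{\left(-1750 \right)} + a{\left(557,P{\left(31 \right)} \right)} = \left(-1750\right)^{2} - \frac{557 \cdot 31^{2}}{2} = 3062500 - \frac{557}{2} \cdot 961 = 3062500 - \frac{535277}{2} = \frac{5589723}{2}$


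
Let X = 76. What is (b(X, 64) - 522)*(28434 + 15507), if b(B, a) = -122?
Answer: -28298004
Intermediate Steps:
(b(X, 64) - 522)*(28434 + 15507) = (-122 - 522)*(28434 + 15507) = -644*43941 = -28298004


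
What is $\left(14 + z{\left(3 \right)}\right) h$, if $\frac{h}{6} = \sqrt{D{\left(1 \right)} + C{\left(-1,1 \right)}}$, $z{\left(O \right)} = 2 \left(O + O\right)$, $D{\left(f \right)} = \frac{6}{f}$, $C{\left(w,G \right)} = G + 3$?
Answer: $156 \sqrt{10} \approx 493.32$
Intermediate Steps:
$C{\left(w,G \right)} = 3 + G$
$z{\left(O \right)} = 4 O$ ($z{\left(O \right)} = 2 \cdot 2 O = 4 O$)
$h = 6 \sqrt{10}$ ($h = 6 \sqrt{\frac{6}{1} + \left(3 + 1\right)} = 6 \sqrt{6 \cdot 1 + 4} = 6 \sqrt{6 + 4} = 6 \sqrt{10} \approx 18.974$)
$\left(14 + z{\left(3 \right)}\right) h = \left(14 + 4 \cdot 3\right) 6 \sqrt{10} = \left(14 + 12\right) 6 \sqrt{10} = 26 \cdot 6 \sqrt{10} = 156 \sqrt{10}$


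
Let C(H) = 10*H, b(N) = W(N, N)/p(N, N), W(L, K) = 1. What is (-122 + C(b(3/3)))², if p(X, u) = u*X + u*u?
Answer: 13689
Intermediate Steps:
p(X, u) = u² + X*u (p(X, u) = X*u + u² = u² + X*u)
b(N) = 1/(2*N²) (b(N) = 1/(N*(N + N)) = 1/(N*(2*N)) = 1/(2*N²))
(-122 + C(b(3/3)))² = (-122 + 10*(1/(2*(3/3)²)))² = (-122 + 10*(1/(2*(3*(⅓))²)))² = (-122 + 10*((½)/1²))² = (-122 + 10*((½)*1))² = (-122 + 10*(½))² = (-122 + 5)² = (-117)² = 13689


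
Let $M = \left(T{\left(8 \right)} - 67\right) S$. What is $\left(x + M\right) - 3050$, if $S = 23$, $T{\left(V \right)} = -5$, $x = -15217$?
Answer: $-19923$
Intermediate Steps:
$M = -1656$ ($M = \left(-5 - 67\right) 23 = \left(-72\right) 23 = -1656$)
$\left(x + M\right) - 3050 = \left(-15217 - 1656\right) - 3050 = -16873 - 3050 = -19923$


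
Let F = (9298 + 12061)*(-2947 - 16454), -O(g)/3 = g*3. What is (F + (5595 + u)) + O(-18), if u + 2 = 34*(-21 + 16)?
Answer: -414380374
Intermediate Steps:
O(g) = -9*g (O(g) = -3*g*3 = -9*g)
u = -172 (u = -2 + 34*(-21 + 16) = -2 + 34*(-5) = -2 - 170 = -172)
F = -414385959 (F = 21359*(-19401) = -414385959)
(F + (5595 + u)) + O(-18) = (-414385959 + (5595 - 172)) - 9*(-18) = (-414385959 + 5423) + 162 = -414380536 + 162 = -414380374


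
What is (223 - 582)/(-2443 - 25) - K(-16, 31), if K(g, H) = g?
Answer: 39847/2468 ≈ 16.145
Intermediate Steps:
(223 - 582)/(-2443 - 25) - K(-16, 31) = (223 - 582)/(-2443 - 25) - 1*(-16) = -359/(-2468) + 16 = -359*(-1/2468) + 16 = 359/2468 + 16 = 39847/2468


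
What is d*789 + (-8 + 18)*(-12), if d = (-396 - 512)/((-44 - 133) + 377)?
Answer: -185103/50 ≈ -3702.1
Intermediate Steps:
d = -227/50 (d = -908/(-177 + 377) = -908/200 = -908*1/200 = -227/50 ≈ -4.5400)
d*789 + (-8 + 18)*(-12) = -227/50*789 + (-8 + 18)*(-12) = -179103/50 + 10*(-12) = -179103/50 - 120 = -185103/50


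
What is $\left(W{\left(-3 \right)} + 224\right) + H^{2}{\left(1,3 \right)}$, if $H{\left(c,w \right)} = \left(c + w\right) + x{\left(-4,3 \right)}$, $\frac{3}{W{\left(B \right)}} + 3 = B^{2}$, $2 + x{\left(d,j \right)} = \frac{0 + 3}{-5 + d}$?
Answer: $\frac{4091}{18} \approx 227.28$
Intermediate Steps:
$x{\left(d,j \right)} = -2 + \frac{3}{-5 + d}$ ($x{\left(d,j \right)} = -2 + \frac{0 + 3}{-5 + d} = -2 + \frac{3}{-5 + d}$)
$W{\left(B \right)} = \frac{3}{-3 + B^{2}}$
$H{\left(c,w \right)} = - \frac{7}{3} + c + w$ ($H{\left(c,w \right)} = \left(c + w\right) + \frac{13 - -8}{-5 - 4} = \left(c + w\right) + \frac{13 + 8}{-9} = \left(c + w\right) - \frac{7}{3} = - \frac{7}{3} + c + w$)
$\left(W{\left(-3 \right)} + 224\right) + H^{2}{\left(1,3 \right)} = \left(\frac{3}{-3 + \left(-3\right)^{2}} + 224\right) + \left(- \frac{7}{3} + 1 + 3\right)^{2} = \left(\frac{3}{-3 + 9} + 224\right) + \left(\frac{5}{3}\right)^{2} = \left(\frac{3}{6} + 224\right) + \frac{25}{9} = \left(3 \cdot \frac{1}{6} + 224\right) + \frac{25}{9} = \left(\frac{1}{2} + 224\right) + \frac{25}{9} = \frac{449}{2} + \frac{25}{9} = \frac{4091}{18}$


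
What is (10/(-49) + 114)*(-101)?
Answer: -563176/49 ≈ -11493.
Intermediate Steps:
(10/(-49) + 114)*(-101) = (10*(-1/49) + 114)*(-101) = (-10/49 + 114)*(-101) = (5576/49)*(-101) = -563176/49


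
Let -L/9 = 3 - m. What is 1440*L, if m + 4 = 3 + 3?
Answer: -12960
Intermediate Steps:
m = 2 (m = -4 + (3 + 3) = -4 + 6 = 2)
L = -9 (L = -9*(3 - 1*2) = -9*(3 - 2) = -9*1 = -9)
1440*L = 1440*(-9) = -12960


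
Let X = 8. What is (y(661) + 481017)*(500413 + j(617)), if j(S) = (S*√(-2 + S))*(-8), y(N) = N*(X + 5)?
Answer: 245007208930 - 2416714960*√615 ≈ 1.8507e+11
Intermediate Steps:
y(N) = 13*N (y(N) = N*(8 + 5) = N*13 = 13*N)
j(S) = -8*S*√(-2 + S)
(y(661) + 481017)*(500413 + j(617)) = (13*661 + 481017)*(500413 - 8*617*√(-2 + 617)) = (8593 + 481017)*(500413 - 8*617*√615) = 489610*(500413 - 4936*√615) = 245007208930 - 2416714960*√615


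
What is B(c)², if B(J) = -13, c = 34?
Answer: 169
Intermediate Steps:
B(c)² = (-13)² = 169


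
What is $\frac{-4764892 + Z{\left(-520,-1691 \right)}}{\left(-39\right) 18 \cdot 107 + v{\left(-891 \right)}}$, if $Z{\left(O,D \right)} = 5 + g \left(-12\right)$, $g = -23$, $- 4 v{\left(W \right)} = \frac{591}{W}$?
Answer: $\frac{5660357868}{89235235} \approx 63.432$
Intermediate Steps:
$v{\left(W \right)} = - \frac{591}{4 W}$ ($v{\left(W \right)} = - \frac{591 \frac{1}{W}}{4} = - \frac{591}{4 W}$)
$Z{\left(O,D \right)} = 281$ ($Z{\left(O,D \right)} = 5 - -276 = 5 + 276 = 281$)
$\frac{-4764892 + Z{\left(-520,-1691 \right)}}{\left(-39\right) 18 \cdot 107 + v{\left(-891 \right)}} = \frac{-4764892 + 281}{\left(-39\right) 18 \cdot 107 - \frac{591}{4 \left(-891\right)}} = - \frac{4764611}{\left(-702\right) 107 - - \frac{197}{1188}} = - \frac{4764611}{-75114 + \frac{197}{1188}} = - \frac{4764611}{- \frac{89235235}{1188}} = \left(-4764611\right) \left(- \frac{1188}{89235235}\right) = \frac{5660357868}{89235235}$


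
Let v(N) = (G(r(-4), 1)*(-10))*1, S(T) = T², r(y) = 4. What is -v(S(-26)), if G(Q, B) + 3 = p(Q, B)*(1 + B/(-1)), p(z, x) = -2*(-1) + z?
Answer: -30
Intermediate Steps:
p(z, x) = 2 + z
G(Q, B) = -3 + (1 - B)*(2 + Q) (G(Q, B) = -3 + (2 + Q)*(1 + B/(-1)) = -3 + (2 + Q)*(1 + B*(-1)) = -3 + (2 + Q)*(1 - B) = -3 + (1 - B)*(2 + Q))
v(N) = 30 (v(N) = ((-1 + 4 - 1*1*(2 + 4))*(-10))*1 = ((-1 + 4 - 1*1*6)*(-10))*1 = ((-1 + 4 - 6)*(-10))*1 = -3*(-10)*1 = 30*1 = 30)
-v(S(-26)) = -1*30 = -30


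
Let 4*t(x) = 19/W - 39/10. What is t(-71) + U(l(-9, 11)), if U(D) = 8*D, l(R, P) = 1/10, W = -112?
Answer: -487/2240 ≈ -0.21741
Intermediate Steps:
l(R, P) = ⅒ (l(R, P) = 1*(⅒) = ⅒)
t(x) = -2279/2240 (t(x) = (19/(-112) - 39/10)/4 = (19*(-1/112) - 39*⅒)/4 = (-19/112 - 39/10)/4 = (¼)*(-2279/560) = -2279/2240)
t(-71) + U(l(-9, 11)) = -2279/2240 + 8*(⅒) = -2279/2240 + ⅘ = -487/2240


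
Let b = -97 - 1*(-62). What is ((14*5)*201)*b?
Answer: -492450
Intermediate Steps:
b = -35 (b = -97 + 62 = -35)
((14*5)*201)*b = ((14*5)*201)*(-35) = (70*201)*(-35) = 14070*(-35) = -492450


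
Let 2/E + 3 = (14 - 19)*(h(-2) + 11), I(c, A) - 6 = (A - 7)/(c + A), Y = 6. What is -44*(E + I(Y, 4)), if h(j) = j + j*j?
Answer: -21208/85 ≈ -249.51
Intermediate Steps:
h(j) = j + j²
I(c, A) = 6 + (-7 + A)/(A + c) (I(c, A) = 6 + (A - 7)/(c + A) = 6 + (-7 + A)/(A + c))
E = -1/34 (E = 2/(-3 + (14 - 19)*(-2*(1 - 2) + 11)) = 2/(-3 - 5*(-2*(-1) + 11)) = 2/(-3 - 5*(2 + 11)) = 2/(-3 - 5*13) = 2/(-3 - 65) = 2/(-68) = 2*(-1/68) = -1/34 ≈ -0.029412)
-44*(E + I(Y, 4)) = -44*(-1/34 + (-7 + 6*6 + 7*4)/(4 + 6)) = -44*(-1/34 + (-7 + 36 + 28)/10) = -44*(-1/34 + (⅒)*57) = -44*(-1/34 + 57/10) = -44*482/85 = -21208/85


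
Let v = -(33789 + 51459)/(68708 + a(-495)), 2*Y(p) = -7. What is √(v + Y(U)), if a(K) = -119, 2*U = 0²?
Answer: I*√1101859422/15242 ≈ 2.1778*I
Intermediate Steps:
U = 0 (U = (½)*0² = (½)*0 = 0)
Y(p) = -7/2 (Y(p) = (½)*(-7) = -7/2)
v = -9472/7621 (v = -(33789 + 51459)/(68708 - 119) = -85248/68589 = -1*9472/7621 = -9472/7621 ≈ -1.2429)
√(v + Y(U)) = √(-9472/7621 - 7/2) = √(-72291/15242) = I*√1101859422/15242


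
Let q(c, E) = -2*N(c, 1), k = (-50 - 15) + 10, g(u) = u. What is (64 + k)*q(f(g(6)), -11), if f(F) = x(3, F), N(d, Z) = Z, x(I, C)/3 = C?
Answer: -18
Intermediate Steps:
x(I, C) = 3*C
f(F) = 3*F
k = -55 (k = -65 + 10 = -55)
q(c, E) = -2 (q(c, E) = -2*1 = -2)
(64 + k)*q(f(g(6)), -11) = (64 - 55)*(-2) = 9*(-2) = -18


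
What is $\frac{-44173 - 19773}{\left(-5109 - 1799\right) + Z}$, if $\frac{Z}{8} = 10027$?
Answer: $- \frac{31973}{36654} \approx -0.87229$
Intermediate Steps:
$Z = 80216$ ($Z = 8 \cdot 10027 = 80216$)
$\frac{-44173 - 19773}{\left(-5109 - 1799\right) + Z} = \frac{-44173 - 19773}{\left(-5109 - 1799\right) + 80216} = - \frac{63946}{-6908 + 80216} = - \frac{63946}{73308} = \left(-63946\right) \frac{1}{73308} = - \frac{31973}{36654}$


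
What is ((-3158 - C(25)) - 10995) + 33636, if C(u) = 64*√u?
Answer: 19163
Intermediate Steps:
((-3158 - C(25)) - 10995) + 33636 = ((-3158 - 64*√25) - 10995) + 33636 = ((-3158 - 64*5) - 10995) + 33636 = ((-3158 - 1*320) - 10995) + 33636 = ((-3158 - 320) - 10995) + 33636 = (-3478 - 10995) + 33636 = -14473 + 33636 = 19163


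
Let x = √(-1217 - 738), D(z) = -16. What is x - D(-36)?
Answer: 16 + I*√1955 ≈ 16.0 + 44.215*I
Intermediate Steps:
x = I*√1955 (x = √(-1955) = I*√1955 ≈ 44.215*I)
x - D(-36) = I*√1955 - 1*(-16) = I*√1955 + 16 = 16 + I*√1955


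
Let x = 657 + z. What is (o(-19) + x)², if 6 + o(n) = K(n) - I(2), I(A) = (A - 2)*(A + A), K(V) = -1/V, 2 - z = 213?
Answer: 69906321/361 ≈ 1.9365e+5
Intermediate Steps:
z = -211 (z = 2 - 1*213 = 2 - 213 = -211)
I(A) = 2*A*(-2 + A) (I(A) = (-2 + A)*(2*A) = 2*A*(-2 + A))
x = 446 (x = 657 - 211 = 446)
o(n) = -6 - 1/n (o(n) = -6 + (-1/n - 2*2*(-2 + 2)) = -6 + (-1/n - 2*2*0) = -6 + (-1/n - 1*0) = -6 + (-1/n + 0) = -6 - 1/n)
(o(-19) + x)² = ((-6 - 1/(-19)) + 446)² = ((-6 - 1*(-1/19)) + 446)² = ((-6 + 1/19) + 446)² = (-113/19 + 446)² = (8361/19)² = 69906321/361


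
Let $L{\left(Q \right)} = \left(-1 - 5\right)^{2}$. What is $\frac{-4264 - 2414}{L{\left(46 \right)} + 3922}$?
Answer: $- \frac{3339}{1979} \approx -1.6872$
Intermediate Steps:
$L{\left(Q \right)} = 36$ ($L{\left(Q \right)} = \left(-6\right)^{2} = 36$)
$\frac{-4264 - 2414}{L{\left(46 \right)} + 3922} = \frac{-4264 - 2414}{36 + 3922} = - \frac{6678}{3958} = \left(-6678\right) \frac{1}{3958} = - \frac{3339}{1979}$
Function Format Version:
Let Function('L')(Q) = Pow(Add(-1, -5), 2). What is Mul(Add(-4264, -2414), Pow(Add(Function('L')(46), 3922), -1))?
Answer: Rational(-3339, 1979) ≈ -1.6872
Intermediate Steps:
Function('L')(Q) = 36 (Function('L')(Q) = Pow(-6, 2) = 36)
Mul(Add(-4264, -2414), Pow(Add(Function('L')(46), 3922), -1)) = Mul(Add(-4264, -2414), Pow(Add(36, 3922), -1)) = Mul(-6678, Pow(3958, -1)) = Mul(-6678, Rational(1, 3958)) = Rational(-3339, 1979)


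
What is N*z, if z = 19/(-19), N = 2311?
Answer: -2311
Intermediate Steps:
z = -1 (z = 19*(-1/19) = -1)
N*z = 2311*(-1) = -2311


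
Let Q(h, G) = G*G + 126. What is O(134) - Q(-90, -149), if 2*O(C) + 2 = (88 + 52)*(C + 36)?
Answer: -10428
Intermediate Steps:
O(C) = 2519 + 70*C (O(C) = -1 + ((88 + 52)*(C + 36))/2 = -1 + (140*(36 + C))/2 = -1 + (5040 + 140*C)/2 = -1 + (2520 + 70*C) = 2519 + 70*C)
Q(h, G) = 126 + G² (Q(h, G) = G² + 126 = 126 + G²)
O(134) - Q(-90, -149) = (2519 + 70*134) - (126 + (-149)²) = (2519 + 9380) - (126 + 22201) = 11899 - 1*22327 = 11899 - 22327 = -10428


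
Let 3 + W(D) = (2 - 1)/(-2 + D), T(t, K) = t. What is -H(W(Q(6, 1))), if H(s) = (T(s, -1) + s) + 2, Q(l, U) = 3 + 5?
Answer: 11/3 ≈ 3.6667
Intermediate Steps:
Q(l, U) = 8
W(D) = -3 + 1/(-2 + D) (W(D) = -3 + (2 - 1)/(-2 + D) = -3 + 1/(-2 + D))
H(s) = 2 + 2*s (H(s) = (s + s) + 2 = 2*s + 2 = 2 + 2*s)
-H(W(Q(6, 1))) = -(2 + 2*((7 - 3*8)/(-2 + 8))) = -(2 + 2*((7 - 24)/6)) = -(2 + 2*((1/6)*(-17))) = -(2 + 2*(-17/6)) = -(2 - 17/3) = -1*(-11/3) = 11/3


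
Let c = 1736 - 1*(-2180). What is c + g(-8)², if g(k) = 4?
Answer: 3932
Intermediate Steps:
c = 3916 (c = 1736 + 2180 = 3916)
c + g(-8)² = 3916 + 4² = 3916 + 16 = 3932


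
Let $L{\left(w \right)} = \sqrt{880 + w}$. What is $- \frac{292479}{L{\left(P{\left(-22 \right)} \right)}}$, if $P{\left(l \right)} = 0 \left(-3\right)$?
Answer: $- \frac{26589 \sqrt{55}}{20} \approx -9859.5$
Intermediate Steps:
$P{\left(l \right)} = 0$
$- \frac{292479}{L{\left(P{\left(-22 \right)} \right)}} = - \frac{292479}{\sqrt{880 + 0}} = - \frac{292479}{\sqrt{880}} = - \frac{292479}{4 \sqrt{55}} = - 292479 \frac{\sqrt{55}}{220} = - \frac{26589 \sqrt{55}}{20}$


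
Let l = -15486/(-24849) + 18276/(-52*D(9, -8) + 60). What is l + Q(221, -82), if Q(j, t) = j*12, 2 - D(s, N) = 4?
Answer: 938683825/339603 ≈ 2764.1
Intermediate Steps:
D(s, N) = -2 (D(s, N) = 2 - 1*4 = 2 - 4 = -2)
Q(j, t) = 12*j
l = 38056669/339603 (l = -15486/(-24849) + 18276/(-52*(-2) + 60) = -15486*(-1/24849) + 18276/(104 + 60) = 5162/8283 + 18276/164 = 5162/8283 + 18276*(1/164) = 5162/8283 + 4569/41 = 38056669/339603 ≈ 112.06)
l + Q(221, -82) = 38056669/339603 + 12*221 = 38056669/339603 + 2652 = 938683825/339603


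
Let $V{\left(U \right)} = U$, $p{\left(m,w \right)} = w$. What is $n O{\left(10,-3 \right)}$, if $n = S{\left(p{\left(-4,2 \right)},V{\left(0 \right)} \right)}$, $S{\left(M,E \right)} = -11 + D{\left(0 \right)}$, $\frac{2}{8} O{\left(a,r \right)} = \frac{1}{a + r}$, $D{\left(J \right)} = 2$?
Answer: $- \frac{36}{7} \approx -5.1429$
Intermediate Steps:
$O{\left(a,r \right)} = \frac{4}{a + r}$
$S{\left(M,E \right)} = -9$ ($S{\left(M,E \right)} = -11 + 2 = -9$)
$n = -9$
$n O{\left(10,-3 \right)} = - 9 \frac{4}{10 - 3} = - 9 \cdot \frac{4}{7} = - 9 \cdot 4 \cdot \frac{1}{7} = \left(-9\right) \frac{4}{7} = - \frac{36}{7}$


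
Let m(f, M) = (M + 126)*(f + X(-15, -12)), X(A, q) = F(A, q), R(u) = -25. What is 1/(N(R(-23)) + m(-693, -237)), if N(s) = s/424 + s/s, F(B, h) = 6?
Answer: 424/32333367 ≈ 1.3113e-5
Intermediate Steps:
X(A, q) = 6
m(f, M) = (6 + f)*(126 + M) (m(f, M) = (M + 126)*(f + 6) = (126 + M)*(6 + f) = (6 + f)*(126 + M))
N(s) = 1 + s/424 (N(s) = s*(1/424) + 1 = s/424 + 1 = 1 + s/424)
1/(N(R(-23)) + m(-693, -237)) = 1/((1 + (1/424)*(-25)) + (756 + 6*(-237) + 126*(-693) - 237*(-693))) = 1/((1 - 25/424) + (756 - 1422 - 87318 + 164241)) = 1/(399/424 + 76257) = 1/(32333367/424) = 424/32333367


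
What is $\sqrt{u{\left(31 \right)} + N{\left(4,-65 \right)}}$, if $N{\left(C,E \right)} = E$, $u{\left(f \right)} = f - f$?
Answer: $i \sqrt{65} \approx 8.0623 i$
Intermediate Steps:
$u{\left(f \right)} = 0$
$\sqrt{u{\left(31 \right)} + N{\left(4,-65 \right)}} = \sqrt{0 - 65} = \sqrt{-65} = i \sqrt{65}$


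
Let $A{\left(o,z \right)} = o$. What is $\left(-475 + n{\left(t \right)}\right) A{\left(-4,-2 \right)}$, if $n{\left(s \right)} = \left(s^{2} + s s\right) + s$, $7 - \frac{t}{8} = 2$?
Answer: $-11060$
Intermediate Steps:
$t = 40$ ($t = 56 - 16 = 40$)
$n{\left(s \right)} = s + 2 s^{2}$ ($n{\left(s \right)} = \left(s^{2} + s^{2}\right) + s = 2 s^{2} + s = s + 2 s^{2}$)
$\left(-475 + n{\left(t \right)}\right) A{\left(-4,-2 \right)} = \left(-475 + 40 \left(1 + 2 \cdot 40\right)\right) \left(-4\right) = \left(-475 + 40 \left(1 + 80\right)\right) \left(-4\right) = \left(-475 + 40 \cdot 81\right) \left(-4\right) = \left(-475 + 3240\right) \left(-4\right) = 2765 \left(-4\right) = -11060$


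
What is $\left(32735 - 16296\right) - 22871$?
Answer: $-6432$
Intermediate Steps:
$\left(32735 - 16296\right) - 22871 = 16439 - 22871 = -6432$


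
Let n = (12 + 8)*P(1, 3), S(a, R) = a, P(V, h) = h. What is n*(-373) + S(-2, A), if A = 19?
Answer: -22382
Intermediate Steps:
n = 60 (n = (12 + 8)*3 = 20*3 = 60)
n*(-373) + S(-2, A) = 60*(-373) - 2 = -22380 - 2 = -22382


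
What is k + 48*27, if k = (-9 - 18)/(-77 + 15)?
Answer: 80379/62 ≈ 1296.4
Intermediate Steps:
k = 27/62 (k = -27/(-62) = -27*(-1/62) = 27/62 ≈ 0.43548)
k + 48*27 = 27/62 + 48*27 = 27/62 + 1296 = 80379/62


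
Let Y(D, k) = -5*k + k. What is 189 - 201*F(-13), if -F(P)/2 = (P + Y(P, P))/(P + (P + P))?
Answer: -213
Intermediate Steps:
Y(D, k) = -4*k
F(P) = 2 (F(P) = -2*(P - 4*P)/(P + (P + P)) = -2*(-3*P)/(P + 2*P) = -2*(-3*P)/(3*P) = -2*(-3*P)*1/(3*P) = -2*(-1) = 2)
189 - 201*F(-13) = 189 - 201*2 = 189 - 402 = -213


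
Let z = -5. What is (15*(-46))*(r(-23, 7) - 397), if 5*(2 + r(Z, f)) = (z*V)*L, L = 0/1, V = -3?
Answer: 275310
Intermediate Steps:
L = 0 (L = 0*1 = 0)
r(Z, f) = -2 (r(Z, f) = -2 + (-5*(-3)*0)/5 = -2 + (15*0)/5 = -2 + (⅕)*0 = -2 + 0 = -2)
(15*(-46))*(r(-23, 7) - 397) = (15*(-46))*(-2 - 397) = -690*(-399) = 275310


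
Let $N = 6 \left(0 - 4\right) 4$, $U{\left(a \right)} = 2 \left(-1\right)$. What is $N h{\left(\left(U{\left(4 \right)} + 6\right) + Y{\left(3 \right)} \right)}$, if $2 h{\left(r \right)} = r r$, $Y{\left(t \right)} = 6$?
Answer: $-4800$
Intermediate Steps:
$U{\left(a \right)} = -2$
$N = -96$ ($N = 6 \left(-4\right) 4 = \left(-24\right) 4 = -96$)
$h{\left(r \right)} = \frac{r^{2}}{2}$ ($h{\left(r \right)} = \frac{r r}{2} = \frac{r^{2}}{2}$)
$N h{\left(\left(U{\left(4 \right)} + 6\right) + Y{\left(3 \right)} \right)} = - 96 \frac{\left(\left(-2 + 6\right) + 6\right)^{2}}{2} = - 96 \frac{\left(4 + 6\right)^{2}}{2} = - 96 \frac{10^{2}}{2} = - 96 \cdot \frac{1}{2} \cdot 100 = \left(-96\right) 50 = -4800$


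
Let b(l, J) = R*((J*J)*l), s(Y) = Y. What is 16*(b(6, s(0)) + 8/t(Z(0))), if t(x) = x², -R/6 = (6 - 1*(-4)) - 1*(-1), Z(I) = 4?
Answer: 8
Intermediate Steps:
R = -66 (R = -6*((6 - 1*(-4)) - 1*(-1)) = -6*((6 + 4) + 1) = -6*(10 + 1) = -6*11 = -66)
b(l, J) = -66*l*J² (b(l, J) = -66*J*J*l = -66*J²*l = -66*l*J²)
16*(b(6, s(0)) + 8/t(Z(0))) = 16*(-66*6*0² + 8/(4²)) = 16*(-66*6*0 + 8/16) = 16*(0 + 8*(1/16)) = 16*(0 + ½) = 16*(½) = 8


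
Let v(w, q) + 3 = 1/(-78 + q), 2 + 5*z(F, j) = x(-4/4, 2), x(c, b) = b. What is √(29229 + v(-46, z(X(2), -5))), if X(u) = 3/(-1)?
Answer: 7*√3628794/78 ≈ 170.96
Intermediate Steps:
X(u) = -3 (X(u) = 3*(-1) = -3)
z(F, j) = 0 (z(F, j) = -⅖ + (⅕)*2 = -⅖ + ⅖ = 0)
v(w, q) = -3 + 1/(-78 + q)
√(29229 + v(-46, z(X(2), -5))) = √(29229 + (235 - 3*0)/(-78 + 0)) = √(29229 + (235 + 0)/(-78)) = √(29229 - 1/78*235) = √(29229 - 235/78) = √(2279627/78) = 7*√3628794/78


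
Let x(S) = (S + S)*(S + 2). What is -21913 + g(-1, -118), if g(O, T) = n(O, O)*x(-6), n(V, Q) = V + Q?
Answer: -22009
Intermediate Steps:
x(S) = 2*S*(2 + S) (x(S) = (2*S)*(2 + S) = 2*S*(2 + S))
n(V, Q) = Q + V
g(O, T) = 96*O (g(O, T) = (O + O)*(2*(-6)*(2 - 6)) = (2*O)*(2*(-6)*(-4)) = (2*O)*48 = 96*O)
-21913 + g(-1, -118) = -21913 + 96*(-1) = -21913 - 96 = -22009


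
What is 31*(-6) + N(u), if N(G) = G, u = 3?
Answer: -183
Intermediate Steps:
31*(-6) + N(u) = 31*(-6) + 3 = -186 + 3 = -183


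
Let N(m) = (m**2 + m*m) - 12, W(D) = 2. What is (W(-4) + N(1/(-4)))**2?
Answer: 6241/64 ≈ 97.516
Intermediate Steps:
N(m) = -12 + 2*m**2 (N(m) = (m**2 + m**2) - 12 = 2*m**2 - 12 = -12 + 2*m**2)
(W(-4) + N(1/(-4)))**2 = (2 + (-12 + 2*(1/(-4))**2))**2 = (2 + (-12 + 2*(-1/4)**2))**2 = (2 + (-12 + 2*(1/16)))**2 = (2 + (-12 + 1/8))**2 = (2 - 95/8)**2 = (-79/8)**2 = 6241/64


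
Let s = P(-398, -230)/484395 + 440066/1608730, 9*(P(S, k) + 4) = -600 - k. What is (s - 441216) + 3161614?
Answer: 381581936782380319/140266938303 ≈ 2.7204e+6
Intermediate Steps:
P(S, k) = -212/3 - k/9 (P(S, k) = -4 + (-600 - k)/9 = -4 + (-200/3 - k/9) = -212/3 - k/9)
s = 38356775725/140266938303 (s = (-212/3 - 1/9*(-230))/484395 + 440066/1608730 = (-212/3 + 230/9)*(1/484395) + 440066*(1/1608730) = -406/9*1/484395 + 220033/804365 = -406/4359555 + 220033/804365 = 38356775725/140266938303 ≈ 0.27346)
(s - 441216) + 3161614 = (38356775725/140266938303 - 441216) + 3161614 = -61887979093520723/140266938303 + 3161614 = 381581936782380319/140266938303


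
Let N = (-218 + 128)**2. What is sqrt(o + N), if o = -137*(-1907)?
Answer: sqrt(269359) ≈ 519.00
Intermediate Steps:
N = 8100 (N = (-90)**2 = 8100)
o = 261259
sqrt(o + N) = sqrt(261259 + 8100) = sqrt(269359)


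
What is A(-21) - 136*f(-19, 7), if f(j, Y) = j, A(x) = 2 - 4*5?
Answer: 2566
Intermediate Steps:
A(x) = -18 (A(x) = 2 - 20 = -18)
A(-21) - 136*f(-19, 7) = -18 - 136*(-19) = -18 + 2584 = 2566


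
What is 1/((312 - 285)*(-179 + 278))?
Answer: 1/2673 ≈ 0.00037411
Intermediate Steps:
1/((312 - 285)*(-179 + 278)) = 1/(27*99) = 1/2673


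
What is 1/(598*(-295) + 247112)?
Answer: 1/70702 ≈ 1.4144e-5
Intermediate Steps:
1/(598*(-295) + 247112) = 1/(-176410 + 247112) = 1/70702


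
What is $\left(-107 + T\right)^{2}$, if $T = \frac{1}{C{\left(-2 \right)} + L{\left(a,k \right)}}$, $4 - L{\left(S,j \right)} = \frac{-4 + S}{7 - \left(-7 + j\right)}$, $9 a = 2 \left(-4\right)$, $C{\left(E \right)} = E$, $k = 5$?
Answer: $\frac{482285521}{42436} \approx 11365.0$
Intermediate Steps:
$a = - \frac{8}{9}$ ($a = \frac{2 \left(-4\right)}{9} = \frac{1}{9} \left(-8\right) = - \frac{8}{9} \approx -0.88889$)
$L{\left(S,j \right)} = 4 - \frac{-4 + S}{14 - j}$ ($L{\left(S,j \right)} = 4 - \frac{-4 + S}{7 - \left(-7 + j\right)} = 4 - \frac{-4 + S}{14 - j}$)
$T = \frac{81}{206}$ ($T = \frac{1}{-2 + \frac{-60 - \frac{8}{9} + 4 \cdot 5}{-14 + 5}} = \frac{1}{-2 + \frac{-60 - \frac{8}{9} + 20}{-9}} = \frac{1}{-2 - - \frac{368}{81}} = \frac{1}{-2 + \frac{368}{81}} = \frac{1}{\frac{206}{81}} = \frac{81}{206} \approx 0.3932$)
$\left(-107 + T\right)^{2} = \left(-107 + \frac{81}{206}\right)^{2} = \left(- \frac{21961}{206}\right)^{2} = \frac{482285521}{42436}$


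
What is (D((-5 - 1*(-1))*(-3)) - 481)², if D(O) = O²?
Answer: 113569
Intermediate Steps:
(D((-5 - 1*(-1))*(-3)) - 481)² = (((-5 - 1*(-1))*(-3))² - 481)² = (((-5 + 1)*(-3))² - 481)² = ((-4*(-3))² - 481)² = (12² - 481)² = (144 - 481)² = (-337)² = 113569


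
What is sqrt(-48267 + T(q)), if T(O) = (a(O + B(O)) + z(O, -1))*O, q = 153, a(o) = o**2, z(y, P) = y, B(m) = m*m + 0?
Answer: 3*sqrt(9437850586) ≈ 2.9145e+5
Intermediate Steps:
B(m) = m**2 (B(m) = m**2 + 0 = m**2)
T(O) = O*(O + (O + O**2)**2) (T(O) = ((O + O**2)**2 + O)*O = (O + (O + O**2)**2)*O = O*(O + (O + O**2)**2))
sqrt(-48267 + T(q)) = sqrt(-48267 + 153**2*(1 + 153*(1 + 153)**2)) = sqrt(-48267 + 23409*(1 + 153*154**2)) = sqrt(-48267 + 23409*(1 + 153*23716)) = sqrt(-48267 + 23409*(1 + 3628548)) = sqrt(-48267 + 23409*3628549) = sqrt(-48267 + 84940703541) = sqrt(84940655274) = 3*sqrt(9437850586)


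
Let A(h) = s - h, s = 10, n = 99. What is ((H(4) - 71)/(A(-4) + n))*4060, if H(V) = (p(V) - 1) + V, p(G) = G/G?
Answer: -272020/113 ≈ -2407.3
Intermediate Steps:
p(G) = 1
A(h) = 10 - h
H(V) = V (H(V) = (1 - 1) + V = 0 + V = V)
((H(4) - 71)/(A(-4) + n))*4060 = ((4 - 71)/((10 - 1*(-4)) + 99))*4060 = -67/((10 + 4) + 99)*4060 = -67/(14 + 99)*4060 = -67/113*4060 = -272020/113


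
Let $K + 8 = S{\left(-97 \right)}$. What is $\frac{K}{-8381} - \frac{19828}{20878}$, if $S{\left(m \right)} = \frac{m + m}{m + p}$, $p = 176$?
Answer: $- \frac{6555426872}{6911651461} \approx -0.94846$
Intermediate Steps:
$S{\left(m \right)} = \frac{2 m}{176 + m}$ ($S{\left(m \right)} = \frac{m + m}{m + 176} = \frac{2 m}{176 + m}$)
$K = - \frac{826}{79}$ ($K = -8 + 2 \left(-97\right) \frac{1}{176 - 97} = -8 + 2 \left(-97\right) \frac{1}{79} = -8 - \frac{194}{79} = - \frac{826}{79} \approx -10.456$)
$\frac{K}{-8381} - \frac{19828}{20878} = - \frac{826}{79 \left(-8381\right)} - \frac{19828}{20878} = \left(- \frac{826}{79}\right) \left(- \frac{1}{8381}\right) - \frac{9914}{10439} = \frac{826}{662099} - \frac{9914}{10439} = - \frac{6555426872}{6911651461}$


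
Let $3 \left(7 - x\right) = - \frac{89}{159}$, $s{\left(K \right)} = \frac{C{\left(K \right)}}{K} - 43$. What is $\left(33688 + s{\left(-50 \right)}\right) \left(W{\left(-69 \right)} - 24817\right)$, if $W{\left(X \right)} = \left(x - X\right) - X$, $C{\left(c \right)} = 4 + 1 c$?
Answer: $- \frac{1979802477268}{2385} \approx -8.3011 \cdot 10^{8}$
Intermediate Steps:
$C{\left(c \right)} = 4 + c$
$s{\left(K \right)} = -43 + \frac{4 + K}{K}$ ($s{\left(K \right)} = \frac{4 + K}{K} - 43 = -43 + \frac{4 + K}{K}$)
$x = \frac{3428}{477}$ ($x = 7 - \frac{\left(-89\right) \frac{1}{159}}{3} = 7 - - \frac{89}{477} = 7 + \frac{89}{477} = \frac{3428}{477} \approx 7.1866$)
$W{\left(X \right)} = \frac{3428}{477} - 2 X$ ($W{\left(X \right)} = \left(\frac{3428}{477} - X\right) - X = \frac{3428}{477} - 2 X$)
$\left(33688 + s{\left(-50 \right)}\right) \left(W{\left(-69 \right)} - 24817\right) = \left(33688 - \left(42 - \frac{4}{-50}\right)\right) \left(\left(\frac{3428}{477} - -138\right) - 24817\right) = \left(33688 + \left(-42 + 4 \left(- \frac{1}{50}\right)\right)\right) \left(\left(\frac{3428}{477} + 138\right) - 24817\right) = \left(33688 - \frac{1052}{25}\right) \left(\frac{69254}{477} - 24817\right) = \left(33688 - \frac{1052}{25}\right) \left(- \frac{11768455}{477}\right) = \frac{841148}{25} \left(- \frac{11768455}{477}\right) = - \frac{1979802477268}{2385}$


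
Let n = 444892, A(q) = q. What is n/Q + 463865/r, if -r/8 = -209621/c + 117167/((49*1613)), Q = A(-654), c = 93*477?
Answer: 102318785812608463/5948872781808 ≈ 17200.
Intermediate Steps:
c = 44361
Q = -654
r = 90961357520/3506160357 (r = -8*(-209621/44361 + 117167/((49*1613))) = -8*(-209621*1/44361 + 117167/79037) = -8*(-209621/44361 + 117167*(1/79037)) = -8*(-209621/44361 + 117167/79037) = -8*(-11370169690/3506160357) = 90961357520/3506160357 ≈ 25.943)
n/Q + 463865/r = 444892/(-654) + 463865/(90961357520/3506160357) = 444892*(-1/654) + 463865*(3506160357/90961357520) = -222446/327 + 325277014799961/18192271504 = 102318785812608463/5948872781808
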